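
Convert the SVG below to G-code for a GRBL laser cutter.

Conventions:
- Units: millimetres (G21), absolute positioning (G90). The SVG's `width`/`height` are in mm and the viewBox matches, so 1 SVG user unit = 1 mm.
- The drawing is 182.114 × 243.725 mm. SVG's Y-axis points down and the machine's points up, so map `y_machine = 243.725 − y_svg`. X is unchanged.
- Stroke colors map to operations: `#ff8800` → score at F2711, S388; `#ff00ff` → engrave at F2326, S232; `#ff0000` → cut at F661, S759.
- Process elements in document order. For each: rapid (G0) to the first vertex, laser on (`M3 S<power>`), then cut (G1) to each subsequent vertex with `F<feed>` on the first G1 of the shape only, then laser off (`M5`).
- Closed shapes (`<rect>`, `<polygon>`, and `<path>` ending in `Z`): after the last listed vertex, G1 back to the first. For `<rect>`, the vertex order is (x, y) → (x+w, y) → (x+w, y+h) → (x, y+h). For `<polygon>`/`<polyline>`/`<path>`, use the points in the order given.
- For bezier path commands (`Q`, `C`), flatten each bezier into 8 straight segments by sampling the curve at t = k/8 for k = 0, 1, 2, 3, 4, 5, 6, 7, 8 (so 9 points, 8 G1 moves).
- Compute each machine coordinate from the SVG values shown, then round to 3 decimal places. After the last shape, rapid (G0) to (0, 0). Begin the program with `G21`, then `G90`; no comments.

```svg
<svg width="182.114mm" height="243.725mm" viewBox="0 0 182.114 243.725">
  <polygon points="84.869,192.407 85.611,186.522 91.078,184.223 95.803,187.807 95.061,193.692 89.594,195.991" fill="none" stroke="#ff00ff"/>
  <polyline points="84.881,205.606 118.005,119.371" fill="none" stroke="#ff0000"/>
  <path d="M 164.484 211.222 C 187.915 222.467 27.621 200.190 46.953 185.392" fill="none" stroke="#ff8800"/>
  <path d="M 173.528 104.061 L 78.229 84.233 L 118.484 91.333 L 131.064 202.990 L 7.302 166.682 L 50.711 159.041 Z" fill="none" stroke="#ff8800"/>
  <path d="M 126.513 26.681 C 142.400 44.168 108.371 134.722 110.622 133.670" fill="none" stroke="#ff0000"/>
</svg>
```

1 u = 1 mm; y_m = 243.725 − y.

[1] `<polygon>` regular polygon, #ff00ff→engrave S232 F2326: (84.869,51.318) → (85.611,57.203) → (91.078,59.502) → (95.803,55.918) → (95.061,50.033) → (89.594,47.734) → (84.869,51.318) (closed)

[2] `<polyline>` line segment, #ff0000→cut S759 F661: (84.881,38.119) → (118.005,124.354)

[3] `<path>` cubic bezier, #ff8800→score S388 F2711: (164.484,32.503) → (165.368,29.777) → (153.286,29.714) → (132.496,31.832) → (107.256,35.652) → (81.823,40.692) → (60.457,46.473) → (47.414,52.513) → (46.953,58.333)

[4] `<path>` closed polygon, #ff8800→score S388 F2711: (173.528,139.664) → (78.229,159.492) → (118.484,152.392) → (131.064,40.735) → (7.302,77.043) → (50.711,84.684) → (173.528,139.664) (closed)

[5] `<path>` cubic bezier, #ff0000→cut S759 F661: (126.513,217.044) → (130.299,207.383) → (130.416,192.802) → (127.873,175.230) → (123.681,156.597) → (118.850,138.834) → (114.389,123.869) → (111.310,113.633) → (110.622,110.055)

G21
G90
G0 X84.869 Y51.318
M3 S232
G1 X85.611 Y57.203 F2326
G1 X91.078 Y59.502
G1 X95.803 Y55.918
G1 X95.061 Y50.033
G1 X89.594 Y47.734
G1 X84.869 Y51.318
M5
G0 X84.881 Y38.119
M3 S759
G1 X118.005 Y124.354 F661
M5
G0 X164.484 Y32.503
M3 S388
G1 X165.368 Y29.777 F2711
G1 X153.286 Y29.714
G1 X132.496 Y31.832
G1 X107.256 Y35.652
G1 X81.823 Y40.692
G1 X60.457 Y46.473
G1 X47.414 Y52.513
G1 X46.953 Y58.333
M5
G0 X173.528 Y139.664
M3 S388
G1 X78.229 Y159.492 F2711
G1 X118.484 Y152.392
G1 X131.064 Y40.735
G1 X7.302 Y77.043
G1 X50.711 Y84.684
G1 X173.528 Y139.664
M5
G0 X126.513 Y217.044
M3 S759
G1 X130.299 Y207.383 F661
G1 X130.416 Y192.802
G1 X127.873 Y175.230
G1 X123.681 Y156.597
G1 X118.850 Y138.834
G1 X114.389 Y123.869
G1 X111.310 Y113.633
G1 X110.622 Y110.055
M5
G0 X0.000 Y0.000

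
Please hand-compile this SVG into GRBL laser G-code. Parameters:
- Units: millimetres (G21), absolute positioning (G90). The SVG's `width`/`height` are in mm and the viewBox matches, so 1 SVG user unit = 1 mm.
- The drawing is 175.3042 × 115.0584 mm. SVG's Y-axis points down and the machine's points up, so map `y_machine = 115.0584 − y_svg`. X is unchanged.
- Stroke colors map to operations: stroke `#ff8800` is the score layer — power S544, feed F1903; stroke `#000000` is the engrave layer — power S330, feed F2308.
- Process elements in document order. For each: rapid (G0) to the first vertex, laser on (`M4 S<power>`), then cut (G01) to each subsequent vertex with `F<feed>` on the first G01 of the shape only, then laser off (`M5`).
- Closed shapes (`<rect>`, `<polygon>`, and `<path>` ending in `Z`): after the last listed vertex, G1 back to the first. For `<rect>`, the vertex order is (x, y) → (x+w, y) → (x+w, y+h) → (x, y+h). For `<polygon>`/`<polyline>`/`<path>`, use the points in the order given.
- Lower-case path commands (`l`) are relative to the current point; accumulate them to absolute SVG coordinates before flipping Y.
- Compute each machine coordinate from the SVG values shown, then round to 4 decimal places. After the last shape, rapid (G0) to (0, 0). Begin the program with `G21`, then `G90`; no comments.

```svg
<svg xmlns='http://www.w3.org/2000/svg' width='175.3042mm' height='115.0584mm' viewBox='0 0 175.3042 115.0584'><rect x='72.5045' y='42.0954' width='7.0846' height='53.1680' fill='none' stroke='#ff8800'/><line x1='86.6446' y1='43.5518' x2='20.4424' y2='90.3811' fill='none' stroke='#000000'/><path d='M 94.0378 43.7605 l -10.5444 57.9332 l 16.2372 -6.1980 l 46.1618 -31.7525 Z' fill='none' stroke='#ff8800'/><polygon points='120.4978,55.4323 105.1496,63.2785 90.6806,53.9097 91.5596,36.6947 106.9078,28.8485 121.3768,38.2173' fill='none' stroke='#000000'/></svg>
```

1 u = 1 mm; y_m = 115.0584 − y.

[1] `<rect>` rectangle, #ff8800→score S544 F1903: (72.5045,72.9630) → (79.5891,72.9630) → (79.5891,19.7950) → (72.5045,19.7950) → (72.5045,72.9630) (closed)

[2] `<line>` line segment, #000000→engrave S330 F2308: (86.6446,71.5066) → (20.4424,24.6773)

[3] `<path>` closed polygon, #ff8800→score S544 F1903: (94.0378,71.2979) → (83.4934,13.3647) → (99.7306,19.5627) → (145.8924,51.3152) → (94.0378,71.2979) (closed)

[4] `<polygon>` regular polygon, #000000→engrave S330 F2308: (120.4978,59.6261) → (105.1496,51.7799) → (90.6806,61.1487) → (91.5596,78.3637) → (106.9078,86.2099) → (121.3768,76.8411) → (120.4978,59.6261) (closed)

G21
G90
G0 X72.5045 Y72.9630
M4 S544
G01 X79.5891 Y72.9630 F1903
G01 X79.5891 Y19.7950
G01 X72.5045 Y19.7950
G01 X72.5045 Y72.9630
M5
G0 X86.6446 Y71.5066
M4 S330
G01 X20.4424 Y24.6773 F2308
M5
G0 X94.0378 Y71.2979
M4 S544
G01 X83.4934 Y13.3647 F1903
G01 X99.7306 Y19.5627
G01 X145.8924 Y51.3152
G01 X94.0378 Y71.2979
M5
G0 X120.4978 Y59.6261
M4 S330
G01 X105.1496 Y51.7799 F2308
G01 X90.6806 Y61.1487
G01 X91.5596 Y78.3637
G01 X106.9078 Y86.2099
G01 X121.3768 Y76.8411
G01 X120.4978 Y59.6261
M5
G0 X0.0000 Y0.0000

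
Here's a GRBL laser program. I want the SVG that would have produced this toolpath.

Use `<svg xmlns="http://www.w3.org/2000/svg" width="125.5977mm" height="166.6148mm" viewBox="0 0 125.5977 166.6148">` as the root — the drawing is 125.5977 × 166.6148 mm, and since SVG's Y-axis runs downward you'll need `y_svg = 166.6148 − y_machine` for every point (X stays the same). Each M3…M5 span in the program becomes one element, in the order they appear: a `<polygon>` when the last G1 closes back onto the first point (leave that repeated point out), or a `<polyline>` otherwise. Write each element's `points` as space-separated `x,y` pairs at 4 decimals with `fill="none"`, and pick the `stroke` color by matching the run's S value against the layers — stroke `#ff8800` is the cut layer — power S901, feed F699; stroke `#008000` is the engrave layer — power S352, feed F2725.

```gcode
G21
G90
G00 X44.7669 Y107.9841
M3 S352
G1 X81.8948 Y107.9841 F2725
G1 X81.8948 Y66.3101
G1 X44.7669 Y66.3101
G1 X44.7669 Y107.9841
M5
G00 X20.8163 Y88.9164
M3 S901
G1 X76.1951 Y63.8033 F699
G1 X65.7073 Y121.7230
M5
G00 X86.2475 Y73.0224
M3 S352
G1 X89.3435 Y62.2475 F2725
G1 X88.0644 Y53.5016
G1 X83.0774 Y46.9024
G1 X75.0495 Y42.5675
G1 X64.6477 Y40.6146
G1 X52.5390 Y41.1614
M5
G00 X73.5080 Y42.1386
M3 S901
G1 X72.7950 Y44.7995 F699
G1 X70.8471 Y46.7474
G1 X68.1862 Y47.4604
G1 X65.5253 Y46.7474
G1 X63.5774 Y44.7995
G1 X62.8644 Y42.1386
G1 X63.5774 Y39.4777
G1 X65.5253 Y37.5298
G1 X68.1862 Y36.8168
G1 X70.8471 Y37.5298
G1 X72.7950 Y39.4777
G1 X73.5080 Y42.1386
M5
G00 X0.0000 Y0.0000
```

y_svg = 166.6148 − y_m.

[1] S352→`#008000` (engrave); closed run; points: 44.7669,58.6307 81.8948,58.6307 81.8948,100.3047 44.7669,100.3047

[2] S901→`#ff8800` (cut); open run; points: 20.8163,77.6984 76.1951,102.8115 65.7073,44.8918

[3] S352→`#008000` (engrave); open run; points: 86.2475,93.5924 89.3435,104.3673 88.0644,113.1132 83.0774,119.7124 75.0495,124.0473 64.6477,126.0002 52.5390,125.4534

[4] S901→`#ff8800` (cut); closed run; points: 73.5080,124.4762 72.7950,121.8153 70.8471,119.8674 68.1862,119.1544 65.5253,119.8674 63.5774,121.8153 62.8644,124.4762 63.5774,127.1371 65.5253,129.0850 68.1862,129.7980 70.8471,129.0850 72.7950,127.1371

<svg xmlns="http://www.w3.org/2000/svg" width="125.5977mm" height="166.6148mm" viewBox="0 0 125.5977 166.6148">
  <polygon points="44.7669,58.6307 81.8948,58.6307 81.8948,100.3047 44.7669,100.3047" fill="none" stroke="#008000"/>
  <polyline points="20.8163,77.6984 76.1951,102.8115 65.7073,44.8918" fill="none" stroke="#ff8800"/>
  <polyline points="86.2475,93.5924 89.3435,104.3673 88.0644,113.1132 83.0774,119.7124 75.0495,124.0473 64.6477,126.0002 52.5390,125.4534" fill="none" stroke="#008000"/>
  <polygon points="73.5080,124.4762 72.7950,121.8153 70.8471,119.8674 68.1862,119.1544 65.5253,119.8674 63.5774,121.8153 62.8644,124.4762 63.5774,127.1371 65.5253,129.0850 68.1862,129.7980 70.8471,129.0850 72.7950,127.1371" fill="none" stroke="#ff8800"/>
</svg>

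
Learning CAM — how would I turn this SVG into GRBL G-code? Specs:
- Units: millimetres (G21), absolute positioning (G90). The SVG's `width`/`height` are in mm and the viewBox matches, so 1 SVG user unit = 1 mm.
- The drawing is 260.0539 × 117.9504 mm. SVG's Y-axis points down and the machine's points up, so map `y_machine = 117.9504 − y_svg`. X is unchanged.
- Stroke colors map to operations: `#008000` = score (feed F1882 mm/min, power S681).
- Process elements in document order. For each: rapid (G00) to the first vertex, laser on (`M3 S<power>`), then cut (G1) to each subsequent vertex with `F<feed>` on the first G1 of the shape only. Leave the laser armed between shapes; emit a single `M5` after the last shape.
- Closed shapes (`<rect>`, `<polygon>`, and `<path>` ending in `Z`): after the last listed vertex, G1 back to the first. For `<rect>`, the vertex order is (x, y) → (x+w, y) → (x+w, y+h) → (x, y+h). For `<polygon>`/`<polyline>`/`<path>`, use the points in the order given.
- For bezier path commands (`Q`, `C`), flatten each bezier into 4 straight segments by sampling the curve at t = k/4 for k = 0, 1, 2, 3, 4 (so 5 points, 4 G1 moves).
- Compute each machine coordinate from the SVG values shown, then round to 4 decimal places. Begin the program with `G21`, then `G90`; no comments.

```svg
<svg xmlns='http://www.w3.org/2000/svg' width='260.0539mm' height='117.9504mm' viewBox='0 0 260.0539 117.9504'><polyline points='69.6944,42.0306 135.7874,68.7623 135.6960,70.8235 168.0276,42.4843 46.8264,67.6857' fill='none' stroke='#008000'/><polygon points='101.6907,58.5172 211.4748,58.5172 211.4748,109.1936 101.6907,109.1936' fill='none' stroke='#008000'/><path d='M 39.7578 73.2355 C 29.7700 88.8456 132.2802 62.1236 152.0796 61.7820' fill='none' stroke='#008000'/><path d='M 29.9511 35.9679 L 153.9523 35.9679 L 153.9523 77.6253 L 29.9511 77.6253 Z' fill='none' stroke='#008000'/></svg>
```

G21
G90
G00 X69.6944 Y75.9198
M3 S681
G1 X135.7874 Y49.1881 F1882
G1 X135.6960 Y47.1269
G1 X168.0276 Y75.4661
G1 X46.8264 Y50.2647
G00 X101.6907 Y59.4332
M3 S681
G1 X211.4748 Y59.4332 F1882
G1 X211.4748 Y8.7568
G1 X101.6907 Y8.7568
G1 X101.6907 Y59.4332
G00 X39.7578 Y44.7149
M3 S681
G1 X50.3102 Y39.8710 F1882
G1 X84.7485 Y44.4598
G1 X124.7719 Y52.0395
G1 X152.0796 Y56.1684
G00 X29.9511 Y81.9825
M3 S681
G1 X153.9523 Y81.9825 F1882
G1 X153.9523 Y40.3251
G1 X29.9511 Y40.3251
G1 X29.9511 Y81.9825
M5

viewBox `0 0 260.0539 117.9504` with mm width/height → 1 unit = 1 mm. Flip: y_m = 117.9504 − y_svg.

**Shape 1** — `<polyline>` open polyline, stroke `#008000` → score (S681, F1882). Machine vertices: (69.6944,75.9198) → (135.7874,49.1881) → (135.6960,47.1269) → (168.0276,75.4661) → (46.8264,50.2647). Open path.

**Shape 2** — `<polygon>` rectangle, stroke `#008000` → score (S681, F1882). Machine vertices: (101.6907,59.4332) → (211.4748,59.4332) → (211.4748,8.7568) → (101.6907,8.7568) → (101.6907,59.4332). Closed: final G1 returns to the first vertex.

**Shape 3** — `<path>` cubic bezier, stroke `#008000` → score (S681, F1882). Control points (SVG): P0=(39.7578,73.2355), P1=(29.7700,88.8456), P2=(132.2802,62.1236), P3=(152.0796,61.7820); sampled at t=k/4. Machine vertices: (39.7578,44.7149) → (50.3102,39.8710) → (84.7485,44.4598) → (124.7719,52.0395) → (152.0796,56.1684). Open path.

**Shape 4** — `<path>` rectangle, stroke `#008000` → score (S681, F1882). Machine vertices: (29.9511,81.9825) → (153.9523,81.9825) → (153.9523,40.3251) → (29.9511,40.3251) → (29.9511,81.9825). Closed: final G1 returns to the first vertex.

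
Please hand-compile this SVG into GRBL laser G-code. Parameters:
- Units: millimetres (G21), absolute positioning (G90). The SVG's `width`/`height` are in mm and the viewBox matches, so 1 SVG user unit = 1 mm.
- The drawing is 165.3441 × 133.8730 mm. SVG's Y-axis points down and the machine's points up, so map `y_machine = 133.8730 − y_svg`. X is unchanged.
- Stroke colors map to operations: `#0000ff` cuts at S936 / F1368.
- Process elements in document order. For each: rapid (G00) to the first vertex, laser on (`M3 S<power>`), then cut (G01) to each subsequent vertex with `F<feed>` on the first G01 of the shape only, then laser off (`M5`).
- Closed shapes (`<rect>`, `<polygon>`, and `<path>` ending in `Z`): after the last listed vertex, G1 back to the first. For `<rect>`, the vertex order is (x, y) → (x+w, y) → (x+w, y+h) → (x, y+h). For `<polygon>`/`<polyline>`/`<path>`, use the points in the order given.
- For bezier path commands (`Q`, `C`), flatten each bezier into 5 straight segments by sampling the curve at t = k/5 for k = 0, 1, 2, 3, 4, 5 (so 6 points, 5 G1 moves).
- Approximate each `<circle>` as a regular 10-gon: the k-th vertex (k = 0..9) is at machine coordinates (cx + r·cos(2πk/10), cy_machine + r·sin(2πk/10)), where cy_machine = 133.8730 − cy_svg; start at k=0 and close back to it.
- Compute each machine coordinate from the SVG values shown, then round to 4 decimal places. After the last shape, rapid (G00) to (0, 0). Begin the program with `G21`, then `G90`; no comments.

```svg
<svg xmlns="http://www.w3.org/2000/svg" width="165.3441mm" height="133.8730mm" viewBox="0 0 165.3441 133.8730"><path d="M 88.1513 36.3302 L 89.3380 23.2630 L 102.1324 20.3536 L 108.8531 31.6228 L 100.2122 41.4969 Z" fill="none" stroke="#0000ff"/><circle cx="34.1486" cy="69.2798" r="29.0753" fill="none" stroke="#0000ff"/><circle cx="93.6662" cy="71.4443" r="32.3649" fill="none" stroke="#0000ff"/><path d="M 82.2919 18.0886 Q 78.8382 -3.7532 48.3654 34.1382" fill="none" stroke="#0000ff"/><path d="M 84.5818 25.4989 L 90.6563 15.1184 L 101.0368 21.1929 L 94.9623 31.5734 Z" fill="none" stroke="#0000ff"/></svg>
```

G21
G90
G00 X88.1513 Y97.5428
M3 S936
G01 X89.3380 Y110.6100 F1368
G01 X102.1324 Y113.5194
G01 X108.8531 Y102.2502
G01 X100.2122 Y92.3761
G01 X88.1513 Y97.5428
M5
G00 X63.2239 Y64.5932
M3 S936
G01 X57.6710 Y81.6832 F1368
G01 X43.1334 Y92.2455
G01 X25.1638 Y92.2455
G01 X10.6262 Y81.6832
G01 X5.0733 Y64.5932
G01 X10.6262 Y47.5032
G01 X25.1638 Y36.9409
G01 X43.1334 Y36.9409
G01 X57.6710 Y47.5032
G01 X63.2239 Y64.5932
M5
G00 X126.0311 Y62.4287
M3 S936
G01 X119.8500 Y81.4523 F1368
G01 X103.6675 Y93.2095
G01 X83.6649 Y93.2095
G01 X67.4824 Y81.4523
G01 X61.3013 Y62.4287
G01 X67.4824 Y43.4051
G01 X83.6649 Y31.6479
G01 X103.6675 Y31.6479
G01 X119.8500 Y43.4051
G01 X126.0311 Y62.4287
M5
G00 X82.2919 Y115.7844
M3 S936
G01 X79.8297 Y122.1318 F1368
G01 X75.2059 Y123.7005
G01 X68.4206 Y120.4906
G01 X59.4738 Y112.5020
G01 X48.3654 Y99.7348
M5
G00 X84.5818 Y108.3741
M3 S936
G01 X90.6563 Y118.7546 F1368
G01 X101.0368 Y112.6801
G01 X94.9623 Y102.2996
G01 X84.5818 Y108.3741
M5
G00 X0.0000 Y0.0000

1 u = 1 mm; y_m = 133.8730 − y.

[1] `<path>` regular polygon, #0000ff→cut S936 F1368: (88.1513,97.5428) → (89.3380,110.6100) → (102.1324,113.5194) → (108.8531,102.2502) → (100.2122,92.3761) → (88.1513,97.5428) (closed)

[2] `<circle>` circle, #0000ff→cut S936 F1368: (63.2239,64.5932) → (57.6710,81.6832) → (43.1334,92.2455) → (25.1638,92.2455) → (10.6262,81.6832) → (5.0733,64.5932) → (10.6262,47.5032) → (25.1638,36.9409) → (43.1334,36.9409) → (57.6710,47.5032) → (63.2239,64.5932) (closed)

[3] `<circle>` circle, #0000ff→cut S936 F1368: (126.0311,62.4287) → (119.8500,81.4523) → (103.6675,93.2095) → (83.6649,93.2095) → (67.4824,81.4523) → (61.3013,62.4287) → (67.4824,43.4051) → (83.6649,31.6479) → (103.6675,31.6479) → (119.8500,43.4051) → (126.0311,62.4287) (closed)

[4] `<path>` quadratic bezier, #0000ff→cut S936 F1368: (82.2919,115.7844) → (79.8297,122.1318) → (75.2059,123.7005) → (68.4206,120.4906) → (59.4738,112.5020) → (48.3654,99.7348)

[5] `<path>` regular polygon, #0000ff→cut S936 F1368: (84.5818,108.3741) → (90.6563,118.7546) → (101.0368,112.6801) → (94.9623,102.2996) → (84.5818,108.3741) (closed)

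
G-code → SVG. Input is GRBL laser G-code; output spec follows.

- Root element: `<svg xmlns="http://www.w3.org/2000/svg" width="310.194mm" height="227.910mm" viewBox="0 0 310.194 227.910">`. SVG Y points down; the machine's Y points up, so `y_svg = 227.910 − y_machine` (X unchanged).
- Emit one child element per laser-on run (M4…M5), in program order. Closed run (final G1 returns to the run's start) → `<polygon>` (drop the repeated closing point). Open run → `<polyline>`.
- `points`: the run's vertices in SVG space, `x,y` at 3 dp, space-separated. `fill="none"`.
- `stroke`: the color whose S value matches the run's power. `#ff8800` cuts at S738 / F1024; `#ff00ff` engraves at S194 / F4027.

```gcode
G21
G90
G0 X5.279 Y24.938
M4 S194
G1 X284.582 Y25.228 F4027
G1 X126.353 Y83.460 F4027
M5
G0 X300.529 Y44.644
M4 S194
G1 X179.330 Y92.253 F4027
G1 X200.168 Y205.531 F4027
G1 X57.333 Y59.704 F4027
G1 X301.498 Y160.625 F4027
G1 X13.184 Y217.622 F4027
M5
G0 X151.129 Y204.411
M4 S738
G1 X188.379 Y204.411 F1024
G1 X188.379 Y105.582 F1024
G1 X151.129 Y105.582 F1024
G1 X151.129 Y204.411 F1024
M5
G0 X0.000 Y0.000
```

y_svg = 227.910 − y_m.

[1] S194→`#ff00ff` (engrave); open run; points: 5.279,202.972 284.582,202.682 126.353,144.450

[2] S194→`#ff00ff` (engrave); open run; points: 300.529,183.266 179.330,135.657 200.168,22.379 57.333,168.206 301.498,67.285 13.184,10.288

[3] S738→`#ff8800` (cut); closed run; points: 151.129,23.499 188.379,23.499 188.379,122.328 151.129,122.328

<svg xmlns="http://www.w3.org/2000/svg" width="310.194mm" height="227.910mm" viewBox="0 0 310.194 227.910">
  <polyline points="5.279,202.972 284.582,202.682 126.353,144.450" fill="none" stroke="#ff00ff"/>
  <polyline points="300.529,183.266 179.330,135.657 200.168,22.379 57.333,168.206 301.498,67.285 13.184,10.288" fill="none" stroke="#ff00ff"/>
  <polygon points="151.129,23.499 188.379,23.499 188.379,122.328 151.129,122.328" fill="none" stroke="#ff8800"/>
</svg>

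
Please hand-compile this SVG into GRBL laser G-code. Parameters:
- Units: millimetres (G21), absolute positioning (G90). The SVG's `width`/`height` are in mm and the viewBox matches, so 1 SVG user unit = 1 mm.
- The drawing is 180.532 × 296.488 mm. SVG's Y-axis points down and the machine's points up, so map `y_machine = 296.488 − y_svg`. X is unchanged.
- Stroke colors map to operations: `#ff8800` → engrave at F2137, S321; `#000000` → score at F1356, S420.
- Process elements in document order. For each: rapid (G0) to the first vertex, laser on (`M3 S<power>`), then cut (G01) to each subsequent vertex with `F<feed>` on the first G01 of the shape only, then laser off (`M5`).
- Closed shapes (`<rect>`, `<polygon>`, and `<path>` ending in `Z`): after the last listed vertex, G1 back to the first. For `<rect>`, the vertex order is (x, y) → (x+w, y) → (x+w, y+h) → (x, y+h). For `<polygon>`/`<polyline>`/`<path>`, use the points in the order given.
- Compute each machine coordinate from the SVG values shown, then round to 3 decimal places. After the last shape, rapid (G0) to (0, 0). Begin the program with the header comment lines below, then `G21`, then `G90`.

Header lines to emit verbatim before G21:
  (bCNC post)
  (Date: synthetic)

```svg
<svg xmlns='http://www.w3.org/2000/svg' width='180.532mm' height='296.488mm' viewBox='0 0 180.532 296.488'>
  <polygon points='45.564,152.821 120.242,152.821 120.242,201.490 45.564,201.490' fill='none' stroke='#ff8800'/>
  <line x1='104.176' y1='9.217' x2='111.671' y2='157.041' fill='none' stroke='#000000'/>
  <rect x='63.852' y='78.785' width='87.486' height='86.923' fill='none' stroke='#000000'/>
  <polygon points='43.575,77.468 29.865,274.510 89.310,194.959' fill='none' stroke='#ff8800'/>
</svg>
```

viewBox `0 0 180.532 296.488` with mm width/height → 1 unit = 1 mm. Flip: y_m = 296.488 − y_svg.

**Shape 1** — `<polygon>` rectangle, stroke `#ff8800` → engrave (S321, F2137). Machine vertices: (45.564,143.667) → (120.242,143.667) → (120.242,94.998) → (45.564,94.998) → (45.564,143.667). Closed: final G1 returns to the first vertex.

**Shape 2** — `<line>` line segment, stroke `#000000` → score (S420, F1356). Machine vertices: (104.176,287.271) → (111.671,139.447). Open path.

**Shape 3** — `<rect>` rectangle, stroke `#000000` → score (S420, F1356). Machine vertices: (63.852,217.703) → (151.338,217.703) → (151.338,130.780) → (63.852,130.780) → (63.852,217.703). Closed: final G1 returns to the first vertex.

**Shape 4** — `<polygon>` closed polygon, stroke `#ff8800` → engrave (S321, F2137). Machine vertices: (43.575,219.020) → (29.865,21.978) → (89.310,101.529) → (43.575,219.020). Closed: final G1 returns to the first vertex.

(bCNC post)
(Date: synthetic)
G21
G90
G0 X45.564 Y143.667
M3 S321
G01 X120.242 Y143.667 F2137
G01 X120.242 Y94.998
G01 X45.564 Y94.998
G01 X45.564 Y143.667
M5
G0 X104.176 Y287.271
M3 S420
G01 X111.671 Y139.447 F1356
M5
G0 X63.852 Y217.703
M3 S420
G01 X151.338 Y217.703 F1356
G01 X151.338 Y130.780
G01 X63.852 Y130.780
G01 X63.852 Y217.703
M5
G0 X43.575 Y219.020
M3 S321
G01 X29.865 Y21.978 F2137
G01 X89.310 Y101.529
G01 X43.575 Y219.020
M5
G0 X0.000 Y0.000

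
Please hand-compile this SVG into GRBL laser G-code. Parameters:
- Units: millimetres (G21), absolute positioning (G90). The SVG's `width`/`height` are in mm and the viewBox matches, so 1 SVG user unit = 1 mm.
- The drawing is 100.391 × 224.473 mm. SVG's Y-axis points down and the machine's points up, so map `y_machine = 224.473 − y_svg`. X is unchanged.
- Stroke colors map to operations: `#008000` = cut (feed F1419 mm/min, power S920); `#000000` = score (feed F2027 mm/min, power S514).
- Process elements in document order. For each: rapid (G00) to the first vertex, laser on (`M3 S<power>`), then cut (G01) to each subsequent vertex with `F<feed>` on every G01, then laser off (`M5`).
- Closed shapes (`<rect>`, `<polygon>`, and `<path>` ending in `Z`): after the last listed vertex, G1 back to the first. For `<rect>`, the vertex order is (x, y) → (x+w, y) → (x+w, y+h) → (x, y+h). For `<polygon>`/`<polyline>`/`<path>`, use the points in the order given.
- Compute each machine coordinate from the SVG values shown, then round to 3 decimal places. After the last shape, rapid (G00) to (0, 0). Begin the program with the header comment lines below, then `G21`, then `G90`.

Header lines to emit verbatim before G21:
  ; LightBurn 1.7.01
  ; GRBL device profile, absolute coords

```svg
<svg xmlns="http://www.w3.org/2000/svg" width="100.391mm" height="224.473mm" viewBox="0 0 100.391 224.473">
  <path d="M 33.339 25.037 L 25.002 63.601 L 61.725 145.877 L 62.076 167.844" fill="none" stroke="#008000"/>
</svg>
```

; LightBurn 1.7.01
; GRBL device profile, absolute coords
G21
G90
G00 X33.339 Y199.436
M3 S920
G01 X25.002 Y160.872 F1419
G01 X61.725 Y78.596 F1419
G01 X62.076 Y56.629 F1419
M5
G00 X0.000 Y0.000

Since the viewBox matches the mm dimensions, user units are millimetres directly. The only transform is the Y-flip y_m = 224.473 − y_svg.

Shape 1 is a open polyline drawn with `<path>`. Its stroke #008000 means cut at S920, F1419. After flipping Y the toolpath is (33.339,199.436) → (25.002,160.872) → (61.725,78.596) → (62.076,56.629).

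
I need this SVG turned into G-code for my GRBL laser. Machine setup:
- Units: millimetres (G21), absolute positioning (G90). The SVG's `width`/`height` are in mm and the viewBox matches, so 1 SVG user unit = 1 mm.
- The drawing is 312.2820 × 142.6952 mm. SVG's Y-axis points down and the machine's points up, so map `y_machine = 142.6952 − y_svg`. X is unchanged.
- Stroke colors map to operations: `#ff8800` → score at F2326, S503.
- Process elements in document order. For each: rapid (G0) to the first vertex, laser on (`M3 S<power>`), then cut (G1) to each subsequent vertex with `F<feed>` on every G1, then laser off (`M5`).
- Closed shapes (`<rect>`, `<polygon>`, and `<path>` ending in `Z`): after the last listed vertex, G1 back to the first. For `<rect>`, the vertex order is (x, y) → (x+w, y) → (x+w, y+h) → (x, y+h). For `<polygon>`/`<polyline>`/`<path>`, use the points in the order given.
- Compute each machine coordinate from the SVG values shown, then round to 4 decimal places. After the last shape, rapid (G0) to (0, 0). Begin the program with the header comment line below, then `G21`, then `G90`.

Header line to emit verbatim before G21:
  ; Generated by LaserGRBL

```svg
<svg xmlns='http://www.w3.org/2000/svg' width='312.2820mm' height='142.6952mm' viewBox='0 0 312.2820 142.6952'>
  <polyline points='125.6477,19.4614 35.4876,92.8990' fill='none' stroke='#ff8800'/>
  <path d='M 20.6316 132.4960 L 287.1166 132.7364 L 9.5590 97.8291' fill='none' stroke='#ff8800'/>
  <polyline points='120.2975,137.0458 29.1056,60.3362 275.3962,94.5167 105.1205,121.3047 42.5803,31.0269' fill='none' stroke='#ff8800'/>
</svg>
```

Since the viewBox matches the mm dimensions, user units are millimetres directly. The only transform is the Y-flip y_m = 142.6952 − y_svg.

Shape 1 is a line segment drawn with `<polyline>`. Its stroke #ff8800 means score at S503, F2326. After flipping Y the toolpath is (125.6477,123.2338) → (35.4876,49.7962).

Shape 2 is a open polyline drawn with `<path>`. Its stroke #ff8800 means score at S503, F2326. After flipping Y the toolpath is (20.6316,10.1992) → (287.1166,9.9588) → (9.5590,44.8661).

Shape 3 is a open polyline drawn with `<polyline>`. Its stroke #ff8800 means score at S503, F2326. After flipping Y the toolpath is (120.2975,5.6494) → (29.1056,82.3590) → (275.3962,48.1785) → (105.1205,21.3905) → (42.5803,111.6683).

; Generated by LaserGRBL
G21
G90
G0 X125.6477 Y123.2338
M3 S503
G1 X35.4876 Y49.7962 F2326
M5
G0 X20.6316 Y10.1992
M3 S503
G1 X287.1166 Y9.9588 F2326
G1 X9.5590 Y44.8661 F2326
M5
G0 X120.2975 Y5.6494
M3 S503
G1 X29.1056 Y82.3590 F2326
G1 X275.3962 Y48.1785 F2326
G1 X105.1205 Y21.3905 F2326
G1 X42.5803 Y111.6683 F2326
M5
G0 X0.0000 Y0.0000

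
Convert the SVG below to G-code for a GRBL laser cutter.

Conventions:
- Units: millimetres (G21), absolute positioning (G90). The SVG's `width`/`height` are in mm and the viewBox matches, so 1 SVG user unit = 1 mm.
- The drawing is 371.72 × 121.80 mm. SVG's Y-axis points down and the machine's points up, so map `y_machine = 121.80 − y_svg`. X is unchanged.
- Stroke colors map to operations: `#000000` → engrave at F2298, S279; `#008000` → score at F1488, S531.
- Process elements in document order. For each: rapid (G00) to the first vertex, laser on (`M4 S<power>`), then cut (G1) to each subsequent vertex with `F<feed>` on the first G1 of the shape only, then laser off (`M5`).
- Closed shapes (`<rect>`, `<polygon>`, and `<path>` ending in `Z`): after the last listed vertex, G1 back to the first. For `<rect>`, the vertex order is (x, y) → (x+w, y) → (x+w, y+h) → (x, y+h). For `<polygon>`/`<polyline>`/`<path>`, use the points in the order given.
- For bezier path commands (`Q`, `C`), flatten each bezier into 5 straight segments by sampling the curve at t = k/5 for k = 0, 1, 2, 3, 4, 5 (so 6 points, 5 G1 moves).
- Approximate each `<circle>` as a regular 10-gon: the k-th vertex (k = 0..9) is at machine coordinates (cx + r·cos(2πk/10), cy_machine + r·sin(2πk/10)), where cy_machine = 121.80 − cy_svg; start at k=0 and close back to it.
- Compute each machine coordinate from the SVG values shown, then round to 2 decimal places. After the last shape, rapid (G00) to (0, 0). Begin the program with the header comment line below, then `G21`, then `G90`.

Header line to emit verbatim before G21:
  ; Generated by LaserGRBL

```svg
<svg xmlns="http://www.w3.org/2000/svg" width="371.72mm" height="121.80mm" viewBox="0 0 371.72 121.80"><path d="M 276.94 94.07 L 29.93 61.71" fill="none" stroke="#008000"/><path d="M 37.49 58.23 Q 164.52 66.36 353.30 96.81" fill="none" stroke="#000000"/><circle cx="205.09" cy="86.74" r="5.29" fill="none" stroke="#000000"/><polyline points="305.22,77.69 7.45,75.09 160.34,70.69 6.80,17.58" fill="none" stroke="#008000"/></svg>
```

viewBox `0 0 371.72 121.80` with mm width/height → 1 unit = 1 mm. Flip: y_m = 121.80 − y_svg.

**Shape 1** — `<path>` line segment, stroke `#008000` → score (S531, F1488). Machine vertices: (276.94,27.73) → (29.93,60.09). Open path.

**Shape 2** — `<path>` quadratic bezier, stroke `#000000` → engrave (S279, F2298). Control points (SVG): P0=(37.49,58.23), P1=(164.52,66.36), P2=(353.30,96.81); sampled at t=k/5. Machine vertices: (37.49,63.57) → (90.77,59.43) → (148.99,53.49) → (212.16,45.78) → (280.26,36.28) → (353.30,24.99). Open path.

**Shape 3** — `<circle>` circle, stroke `#000000` → engrave (S279, F2298). Machine vertices: (210.38,35.06) → (209.37,38.17) → (206.72,40.09) → (203.46,40.09) → (200.81,38.17) → (199.80,35.06) → (200.81,31.95) → (203.46,30.03) → (206.72,30.03) → (209.37,31.95) → (210.38,35.06). Closed: final G1 returns to the first vertex.

**Shape 4** — `<polyline>` open polyline, stroke `#008000` → score (S531, F1488). Machine vertices: (305.22,44.11) → (7.45,46.71) → (160.34,51.11) → (6.80,104.22). Open path.

; Generated by LaserGRBL
G21
G90
G00 X276.94 Y27.73
M4 S531
G1 X29.93 Y60.09 F1488
M5
G00 X37.49 Y63.57
M4 S279
G1 X90.77 Y59.43 F2298
G1 X148.99 Y53.49
G1 X212.16 Y45.78
G1 X280.26 Y36.28
G1 X353.30 Y24.99
M5
G00 X210.38 Y35.06
M4 S279
G1 X209.37 Y38.17 F2298
G1 X206.72 Y40.09
G1 X203.46 Y40.09
G1 X200.81 Y38.17
G1 X199.80 Y35.06
G1 X200.81 Y31.95
G1 X203.46 Y30.03
G1 X206.72 Y30.03
G1 X209.37 Y31.95
G1 X210.38 Y35.06
M5
G00 X305.22 Y44.11
M4 S531
G1 X7.45 Y46.71 F1488
G1 X160.34 Y51.11
G1 X6.80 Y104.22
M5
G00 X0.00 Y0.00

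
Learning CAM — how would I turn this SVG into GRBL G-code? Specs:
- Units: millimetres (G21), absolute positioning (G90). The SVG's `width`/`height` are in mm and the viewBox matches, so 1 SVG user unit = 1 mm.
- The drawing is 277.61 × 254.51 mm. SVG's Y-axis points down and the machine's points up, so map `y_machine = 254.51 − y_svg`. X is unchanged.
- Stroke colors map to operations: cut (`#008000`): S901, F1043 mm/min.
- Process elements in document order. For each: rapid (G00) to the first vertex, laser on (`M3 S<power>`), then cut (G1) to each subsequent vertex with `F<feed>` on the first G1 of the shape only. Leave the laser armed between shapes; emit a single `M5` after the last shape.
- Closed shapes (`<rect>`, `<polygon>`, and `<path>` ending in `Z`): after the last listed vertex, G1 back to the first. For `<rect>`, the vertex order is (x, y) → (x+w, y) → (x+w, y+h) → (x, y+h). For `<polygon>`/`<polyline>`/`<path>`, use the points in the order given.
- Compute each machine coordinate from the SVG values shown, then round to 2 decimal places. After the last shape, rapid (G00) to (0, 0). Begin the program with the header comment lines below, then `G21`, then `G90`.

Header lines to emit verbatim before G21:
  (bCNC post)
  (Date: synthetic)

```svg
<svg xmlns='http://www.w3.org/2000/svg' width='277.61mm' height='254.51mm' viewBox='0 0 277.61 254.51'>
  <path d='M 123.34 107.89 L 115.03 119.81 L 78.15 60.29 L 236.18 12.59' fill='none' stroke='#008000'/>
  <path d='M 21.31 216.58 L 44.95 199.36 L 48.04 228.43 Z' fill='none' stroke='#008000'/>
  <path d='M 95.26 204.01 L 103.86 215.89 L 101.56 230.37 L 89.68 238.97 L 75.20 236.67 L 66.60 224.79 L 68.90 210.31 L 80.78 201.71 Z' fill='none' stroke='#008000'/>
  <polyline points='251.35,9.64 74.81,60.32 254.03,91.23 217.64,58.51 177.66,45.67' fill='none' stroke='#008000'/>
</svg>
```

Since the viewBox matches the mm dimensions, user units are millimetres directly. The only transform is the Y-flip y_m = 254.51 − y_svg.

Shape 1 is a open polyline drawn with `<path>`. Its stroke #008000 means cut at S901, F1043. After flipping Y the toolpath is (123.34,146.62) → (115.03,134.70) → (78.15,194.22) → (236.18,241.92).

Shape 2 is a regular polygon drawn with `<path>`. Its stroke #008000 means cut at S901, F1043. After flipping Y the toolpath is (21.31,37.93) → (44.95,55.15) → (48.04,26.08) → (21.31,37.93), returning to the start.

Shape 3 is a regular polygon drawn with `<path>`. Its stroke #008000 means cut at S901, F1043. After flipping Y the toolpath is (95.26,50.50) → (103.86,38.62) → (101.56,24.14) → (89.68,15.54) → (75.20,17.84) → (66.60,29.72) → (68.90,44.20) → (80.78,52.80) → (95.26,50.50), returning to the start.

Shape 4 is a open polyline drawn with `<polyline>`. Its stroke #008000 means cut at S901, F1043. After flipping Y the toolpath is (251.35,244.87) → (74.81,194.19) → (254.03,163.28) → (217.64,196.00) → (177.66,208.84).

(bCNC post)
(Date: synthetic)
G21
G90
G00 X123.34 Y146.62
M3 S901
G1 X115.03 Y134.70 F1043
G1 X78.15 Y194.22
G1 X236.18 Y241.92
G00 X21.31 Y37.93
M3 S901
G1 X44.95 Y55.15 F1043
G1 X48.04 Y26.08
G1 X21.31 Y37.93
G00 X95.26 Y50.50
M3 S901
G1 X103.86 Y38.62 F1043
G1 X101.56 Y24.14
G1 X89.68 Y15.54
G1 X75.20 Y17.84
G1 X66.60 Y29.72
G1 X68.90 Y44.20
G1 X80.78 Y52.80
G1 X95.26 Y50.50
G00 X251.35 Y244.87
M3 S901
G1 X74.81 Y194.19 F1043
G1 X254.03 Y163.28
G1 X217.64 Y196.00
G1 X177.66 Y208.84
M5
G00 X0.00 Y0.00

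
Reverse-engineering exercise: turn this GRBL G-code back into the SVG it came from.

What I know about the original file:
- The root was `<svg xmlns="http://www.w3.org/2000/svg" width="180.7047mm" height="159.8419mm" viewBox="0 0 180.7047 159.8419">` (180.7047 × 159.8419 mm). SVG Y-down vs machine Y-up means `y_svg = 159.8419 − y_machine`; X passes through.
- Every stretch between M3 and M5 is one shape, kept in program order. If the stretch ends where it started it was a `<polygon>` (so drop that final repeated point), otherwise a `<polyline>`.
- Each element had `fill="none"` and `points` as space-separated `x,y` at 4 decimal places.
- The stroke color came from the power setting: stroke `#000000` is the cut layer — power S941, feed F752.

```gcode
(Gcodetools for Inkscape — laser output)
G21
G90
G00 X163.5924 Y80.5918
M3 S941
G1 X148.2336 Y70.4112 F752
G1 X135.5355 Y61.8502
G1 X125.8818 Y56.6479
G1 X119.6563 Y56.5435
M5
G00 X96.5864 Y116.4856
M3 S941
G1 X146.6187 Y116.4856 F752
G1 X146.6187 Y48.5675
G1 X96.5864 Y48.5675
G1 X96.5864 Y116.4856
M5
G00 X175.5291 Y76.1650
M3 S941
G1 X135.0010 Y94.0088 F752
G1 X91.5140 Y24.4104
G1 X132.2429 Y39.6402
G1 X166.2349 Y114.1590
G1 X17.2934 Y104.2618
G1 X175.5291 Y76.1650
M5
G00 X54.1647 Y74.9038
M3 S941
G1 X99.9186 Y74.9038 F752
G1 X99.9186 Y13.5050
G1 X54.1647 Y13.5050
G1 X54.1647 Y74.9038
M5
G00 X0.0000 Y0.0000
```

Machine Y-up, SVG Y-down with viewBox height 159.8419, so y_svg = 159.8419 − y_machine; X carries over. Every run uses S941, so all elements get stroke `#000000` (cut).

Run 1: The run is open, so emit a `<polyline>` with points (Y-flipped): 163.5924,79.2501 148.2336,89.4307 135.5355,97.9917 125.8818,103.1940 119.6563,103.2984.

Run 2: The run returns to its start, so emit a `<polygon>` with points (Y-flipped): 96.5864,43.3563 146.6187,43.3563 146.6187,111.2744 96.5864,111.2744.

Run 3: The run returns to its start, so emit a `<polygon>` with points (Y-flipped): 175.5291,83.6769 135.0010,65.8331 91.5140,135.4315 132.2429,120.2017 166.2349,45.6829 17.2934,55.5801.

Run 4: The run returns to its start, so emit a `<polygon>` with points (Y-flipped): 54.1647,84.9381 99.9186,84.9381 99.9186,146.3369 54.1647,146.3369.

<svg xmlns="http://www.w3.org/2000/svg" width="180.7047mm" height="159.8419mm" viewBox="0 0 180.7047 159.8419">
  <polyline points="163.5924,79.2501 148.2336,89.4307 135.5355,97.9917 125.8818,103.1940 119.6563,103.2984" fill="none" stroke="#000000"/>
  <polygon points="96.5864,43.3563 146.6187,43.3563 146.6187,111.2744 96.5864,111.2744" fill="none" stroke="#000000"/>
  <polygon points="175.5291,83.6769 135.0010,65.8331 91.5140,135.4315 132.2429,120.2017 166.2349,45.6829 17.2934,55.5801" fill="none" stroke="#000000"/>
  <polygon points="54.1647,84.9381 99.9186,84.9381 99.9186,146.3369 54.1647,146.3369" fill="none" stroke="#000000"/>
</svg>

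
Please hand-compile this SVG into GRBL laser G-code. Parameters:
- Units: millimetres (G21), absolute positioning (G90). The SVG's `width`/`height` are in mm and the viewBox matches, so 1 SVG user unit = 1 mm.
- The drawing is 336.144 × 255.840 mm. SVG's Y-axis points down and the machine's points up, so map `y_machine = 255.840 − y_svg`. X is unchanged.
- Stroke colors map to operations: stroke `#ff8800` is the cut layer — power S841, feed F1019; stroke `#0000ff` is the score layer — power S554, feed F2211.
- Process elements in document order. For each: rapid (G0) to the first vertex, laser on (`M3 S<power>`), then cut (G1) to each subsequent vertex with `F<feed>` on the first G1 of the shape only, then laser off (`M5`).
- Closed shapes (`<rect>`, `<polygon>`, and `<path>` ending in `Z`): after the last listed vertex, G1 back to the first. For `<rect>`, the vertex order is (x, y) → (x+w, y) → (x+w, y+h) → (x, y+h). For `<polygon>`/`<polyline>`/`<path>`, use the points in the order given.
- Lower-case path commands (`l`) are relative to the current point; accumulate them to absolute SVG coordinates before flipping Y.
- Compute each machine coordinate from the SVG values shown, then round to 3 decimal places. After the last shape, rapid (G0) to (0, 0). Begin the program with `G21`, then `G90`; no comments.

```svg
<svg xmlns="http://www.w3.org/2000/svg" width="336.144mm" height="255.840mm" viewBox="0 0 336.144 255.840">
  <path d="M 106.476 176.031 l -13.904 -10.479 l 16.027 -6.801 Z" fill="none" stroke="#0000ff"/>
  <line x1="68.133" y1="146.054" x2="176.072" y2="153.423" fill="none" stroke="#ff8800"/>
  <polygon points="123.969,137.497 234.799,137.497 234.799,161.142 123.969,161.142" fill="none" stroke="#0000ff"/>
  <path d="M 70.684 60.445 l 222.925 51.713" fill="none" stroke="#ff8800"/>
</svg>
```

G21
G90
G0 X106.476 Y79.809
M3 S554
G1 X92.572 Y90.288 F2211
G1 X108.599 Y97.089
G1 X106.476 Y79.809
M5
G0 X68.133 Y109.786
M3 S841
G1 X176.072 Y102.417 F1019
M5
G0 X123.969 Y118.343
M3 S554
G1 X234.799 Y118.343 F2211
G1 X234.799 Y94.698
G1 X123.969 Y94.698
G1 X123.969 Y118.343
M5
G0 X70.684 Y195.395
M3 S841
G1 X293.609 Y143.682 F1019
M5
G0 X0.000 Y0.000

Since the viewBox matches the mm dimensions, user units are millimetres directly. The only transform is the Y-flip y_m = 255.840 − y_svg.

Shape 1 is a regular polygon drawn with `<path>`. Its stroke #0000ff means score at S554, F2211. After flipping Y the toolpath is (106.476,79.809) → (92.572,90.288) → (108.599,97.089) → (106.476,79.809), returning to the start.

Shape 2 is a line segment drawn with `<line>`. Its stroke #ff8800 means cut at S841, F1019. After flipping Y the toolpath is (68.133,109.786) → (176.072,102.417).

Shape 3 is a rectangle drawn with `<polygon>`. Its stroke #0000ff means score at S554, F2211. After flipping Y the toolpath is (123.969,118.343) → (234.799,118.343) → (234.799,94.698) → (123.969,94.698) → (123.969,118.343), returning to the start.

Shape 4 is a line segment drawn with `<path>`. Its stroke #ff8800 means cut at S841, F1019. After flipping Y the toolpath is (70.684,195.395) → (293.609,143.682).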